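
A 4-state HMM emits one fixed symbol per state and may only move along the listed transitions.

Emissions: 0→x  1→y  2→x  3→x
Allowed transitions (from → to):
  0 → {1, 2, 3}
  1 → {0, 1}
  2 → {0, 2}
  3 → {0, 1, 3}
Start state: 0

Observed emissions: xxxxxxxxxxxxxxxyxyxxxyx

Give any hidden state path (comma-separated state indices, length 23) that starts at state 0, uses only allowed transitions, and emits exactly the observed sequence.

  0: obs=x cand={0,2,3} pick 0 [start]
  1: obs=x cand={0,2,3} pick 2 [0->2 ok]
  2: obs=x cand={0,2,3} pick 2 [2->2 ok]
  3: obs=x cand={0,2,3} pick 2 [2->2 ok]
  4: obs=x cand={0,2,3} pick 0 [2->0 ok]
  5: obs=x cand={0,2,3} pick 3 [0->3 ok]
  6: obs=x cand={0,2,3} pick 3 [3->3 ok]
  7: obs=x cand={0,2,3} pick 3 [3->3 ok]
  8: obs=x cand={0,2,3} pick 0 [3->0 ok]
  9: obs=x cand={0,2,3} pick 2 [0->2 ok]
  10: obs=x cand={0,2,3} pick 2 [2->2 ok]
  11: obs=x cand={0,2,3} pick 2 [2->2 ok]
  12: obs=x cand={0,2,3} pick 0 [2->0 ok]
  13: obs=x cand={0,2,3} pick 2 [0->2 ok]
  14: obs=x cand={0,2,3} pick 0 [2->0 ok]
  15: obs=y cand={1} pick 1 [0->1 ok]
  16: obs=x cand={0,2,3} pick 0 [1->0 ok]
  17: obs=y cand={1} pick 1 [0->1 ok]
  18: obs=x cand={0,2,3} pick 0 [1->0 ok]
  19: obs=x cand={0,2,3} pick 3 [0->3 ok]
  20: obs=x cand={0,2,3} pick 3 [3->3 ok]
  21: obs=y cand={1} pick 1 [3->1 ok]
  22: obs=x cand={0,2,3} pick 0 [1->0 ok]

0,2,2,2,0,3,3,3,0,2,2,2,0,2,0,1,0,1,0,3,3,1,0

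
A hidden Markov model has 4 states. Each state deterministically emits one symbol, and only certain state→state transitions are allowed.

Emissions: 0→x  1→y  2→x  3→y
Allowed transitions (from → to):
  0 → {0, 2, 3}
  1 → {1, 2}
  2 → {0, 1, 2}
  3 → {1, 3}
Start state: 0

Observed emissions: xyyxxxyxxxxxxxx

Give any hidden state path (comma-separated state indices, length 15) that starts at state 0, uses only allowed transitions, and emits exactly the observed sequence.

  pos 0: x in {0,2}, choose 0; start
  pos 1: y in {1,3}, choose 3; 0->3 ok
  pos 2: y in {1,3}, choose 1; 3->1 ok
  pos 3: x in {0,2}, choose 2; 1->2 ok
  pos 4: x in {0,2}, choose 2; 2->2 ok
  pos 5: x in {0,2}, choose 2; 2->2 ok
  pos 6: y in {1,3}, choose 1; 2->1 ok
  pos 7: x in {0,2}, choose 2; 1->2 ok
  pos 8: x in {0,2}, choose 0; 2->0 ok
  pos 9: x in {0,2}, choose 2; 0->2 ok
  pos 10: x in {0,2}, choose 0; 2->0 ok
  pos 11: x in {0,2}, choose 0; 0->0 ok
  pos 12: x in {0,2}, choose 0; 0->0 ok
  pos 13: x in {0,2}, choose 2; 0->2 ok
  pos 14: x in {0,2}, choose 0; 2->0 ok

0,3,1,2,2,2,1,2,0,2,0,0,0,2,0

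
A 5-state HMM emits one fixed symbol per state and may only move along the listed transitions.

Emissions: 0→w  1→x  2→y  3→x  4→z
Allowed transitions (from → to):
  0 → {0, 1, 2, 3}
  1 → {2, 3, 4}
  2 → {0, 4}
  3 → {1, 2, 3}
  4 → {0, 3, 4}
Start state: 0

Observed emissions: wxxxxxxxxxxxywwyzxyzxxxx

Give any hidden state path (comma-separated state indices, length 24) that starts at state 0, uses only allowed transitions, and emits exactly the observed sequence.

0,1,3,3,3,3,1,3,3,3,1,3,2,0,0,2,4,3,2,4,3,3,1,3

  [0] w  {0}  => 0  start
  [1] x  {1,3}  => 1  0->1 ok
  [2] x  {1,3}  => 3  1->3 ok
  [3] x  {1,3}  => 3  3->3 ok
  [4] x  {1,3}  => 3  3->3 ok
  [5] x  {1,3}  => 3  3->3 ok
  [6] x  {1,3}  => 1  3->1 ok
  [7] x  {1,3}  => 3  1->3 ok
  [8] x  {1,3}  => 3  3->3 ok
  [9] x  {1,3}  => 3  3->3 ok
  [10] x  {1,3}  => 1  3->1 ok
  [11] x  {1,3}  => 3  1->3 ok
  [12] y  {2}  => 2  3->2 ok
  [13] w  {0}  => 0  2->0 ok
  [14] w  {0}  => 0  0->0 ok
  [15] y  {2}  => 2  0->2 ok
  [16] z  {4}  => 4  2->4 ok
  [17] x  {1,3}  => 3  4->3 ok
  [18] y  {2}  => 2  3->2 ok
  [19] z  {4}  => 4  2->4 ok
  [20] x  {1,3}  => 3  4->3 ok
  [21] x  {1,3}  => 3  3->3 ok
  [22] x  {1,3}  => 1  3->1 ok
  [23] x  {1,3}  => 3  1->3 ok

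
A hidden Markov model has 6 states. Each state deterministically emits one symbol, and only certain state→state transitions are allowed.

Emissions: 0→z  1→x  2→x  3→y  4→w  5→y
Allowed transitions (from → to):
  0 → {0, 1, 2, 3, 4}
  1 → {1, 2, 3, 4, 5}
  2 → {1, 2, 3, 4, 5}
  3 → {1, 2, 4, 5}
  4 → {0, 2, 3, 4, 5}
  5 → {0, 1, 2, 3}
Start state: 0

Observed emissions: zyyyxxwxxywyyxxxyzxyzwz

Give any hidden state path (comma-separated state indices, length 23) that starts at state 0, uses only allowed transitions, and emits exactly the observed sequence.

  [0] z  {0}  => 0  start
  [1] y  {3,5}  => 3  0->3 ok
  [2] y  {3,5}  => 5  3->5 ok
  [3] y  {3,5}  => 3  5->3 ok
  [4] x  {1,2}  => 1  3->1 ok
  [5] x  {1,2}  => 1  1->1 ok
  [6] w  {4}  => 4  1->4 ok
  [7] x  {1,2}  => 2  4->2 ok
  [8] x  {1,2}  => 1  2->1 ok
  [9] y  {3,5}  => 3  1->3 ok
  [10] w  {4}  => 4  3->4 ok
  [11] y  {3,5}  => 5  4->5 ok
  [12] y  {3,5}  => 3  5->3 ok
  [13] x  {1,2}  => 2  3->2 ok
  [14] x  {1,2}  => 1  2->1 ok
  [15] x  {1,2}  => 1  1->1 ok
  [16] y  {3,5}  => 5  1->5 ok
  [17] z  {0}  => 0  5->0 ok
  [18] x  {1,2}  => 2  0->2 ok
  [19] y  {3,5}  => 5  2->5 ok
  [20] z  {0}  => 0  5->0 ok
  [21] w  {4}  => 4  0->4 ok
  [22] z  {0}  => 0  4->0 ok

0,3,5,3,1,1,4,2,1,3,4,5,3,2,1,1,5,0,2,5,0,4,0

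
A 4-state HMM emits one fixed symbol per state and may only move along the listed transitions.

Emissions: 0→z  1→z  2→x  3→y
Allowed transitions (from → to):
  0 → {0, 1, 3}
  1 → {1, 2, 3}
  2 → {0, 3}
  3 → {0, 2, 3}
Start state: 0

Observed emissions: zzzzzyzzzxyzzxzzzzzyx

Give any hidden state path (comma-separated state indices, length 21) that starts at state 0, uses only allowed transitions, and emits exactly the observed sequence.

0,0,1,1,1,3,0,0,1,2,3,0,1,2,0,0,1,1,1,3,2

  0: obs=z cand={0,1} pick 0 [start]
  1: obs=z cand={0,1} pick 0 [0->0 ok]
  2: obs=z cand={0,1} pick 1 [0->1 ok]
  3: obs=z cand={0,1} pick 1 [1->1 ok]
  4: obs=z cand={0,1} pick 1 [1->1 ok]
  5: obs=y cand={3} pick 3 [1->3 ok]
  6: obs=z cand={0,1} pick 0 [3->0 ok]
  7: obs=z cand={0,1} pick 0 [0->0 ok]
  8: obs=z cand={0,1} pick 1 [0->1 ok]
  9: obs=x cand={2} pick 2 [1->2 ok]
  10: obs=y cand={3} pick 3 [2->3 ok]
  11: obs=z cand={0,1} pick 0 [3->0 ok]
  12: obs=z cand={0,1} pick 1 [0->1 ok]
  13: obs=x cand={2} pick 2 [1->2 ok]
  14: obs=z cand={0,1} pick 0 [2->0 ok]
  15: obs=z cand={0,1} pick 0 [0->0 ok]
  16: obs=z cand={0,1} pick 1 [0->1 ok]
  17: obs=z cand={0,1} pick 1 [1->1 ok]
  18: obs=z cand={0,1} pick 1 [1->1 ok]
  19: obs=y cand={3} pick 3 [1->3 ok]
  20: obs=x cand={2} pick 2 [3->2 ok]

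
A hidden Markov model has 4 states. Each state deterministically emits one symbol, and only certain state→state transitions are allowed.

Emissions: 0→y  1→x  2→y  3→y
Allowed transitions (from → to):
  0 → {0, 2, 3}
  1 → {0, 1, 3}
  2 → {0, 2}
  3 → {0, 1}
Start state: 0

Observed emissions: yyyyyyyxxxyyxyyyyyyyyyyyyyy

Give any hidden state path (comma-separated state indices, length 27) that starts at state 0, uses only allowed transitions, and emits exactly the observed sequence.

  pos 0: y in {0,2,3}, choose 0; start
  pos 1: y in {0,2,3}, choose 2; 0->2 ok
  pos 2: y in {0,2,3}, choose 0; 2->0 ok
  pos 3: y in {0,2,3}, choose 2; 0->2 ok
  pos 4: y in {0,2,3}, choose 0; 2->0 ok
  pos 5: y in {0,2,3}, choose 0; 0->0 ok
  pos 6: y in {0,2,3}, choose 3; 0->3 ok
  pos 7: x in {1}, choose 1; 3->1 ok
  pos 8: x in {1}, choose 1; 1->1 ok
  pos 9: x in {1}, choose 1; 1->1 ok
  pos 10: y in {0,2,3}, choose 0; 1->0 ok
  pos 11: y in {0,2,3}, choose 3; 0->3 ok
  pos 12: x in {1}, choose 1; 3->1 ok
  pos 13: y in {0,2,3}, choose 0; 1->0 ok
  pos 14: y in {0,2,3}, choose 0; 0->0 ok
  pos 15: y in {0,2,3}, choose 3; 0->3 ok
  pos 16: y in {0,2,3}, choose 0; 3->0 ok
  pos 17: y in {0,2,3}, choose 0; 0->0 ok
  pos 18: y in {0,2,3}, choose 3; 0->3 ok
  pos 19: y in {0,2,3}, choose 0; 3->0 ok
  pos 20: y in {0,2,3}, choose 3; 0->3 ok
  pos 21: y in {0,2,3}, choose 0; 3->0 ok
  pos 22: y in {0,2,3}, choose 2; 0->2 ok
  pos 23: y in {0,2,3}, choose 0; 2->0 ok
  pos 24: y in {0,2,3}, choose 0; 0->0 ok
  pos 25: y in {0,2,3}, choose 2; 0->2 ok
  pos 26: y in {0,2,3}, choose 2; 2->2 ok

0,2,0,2,0,0,3,1,1,1,0,3,1,0,0,3,0,0,3,0,3,0,2,0,0,2,2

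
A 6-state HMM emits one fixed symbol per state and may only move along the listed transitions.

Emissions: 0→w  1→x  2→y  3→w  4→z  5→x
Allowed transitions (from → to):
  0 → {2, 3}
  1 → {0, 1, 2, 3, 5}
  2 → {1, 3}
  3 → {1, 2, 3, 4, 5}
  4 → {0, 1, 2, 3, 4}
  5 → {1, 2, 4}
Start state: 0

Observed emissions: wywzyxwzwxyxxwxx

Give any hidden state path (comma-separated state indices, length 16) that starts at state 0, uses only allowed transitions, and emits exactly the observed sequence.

  0: obs=w cand={0,3} pick 0 [start]
  1: obs=y cand={2} pick 2 [0->2 ok]
  2: obs=w cand={0,3} pick 3 [2->3 ok]
  3: obs=z cand={4} pick 4 [3->4 ok]
  4: obs=y cand={2} pick 2 [4->2 ok]
  5: obs=x cand={1,5} pick 1 [2->1 ok]
  6: obs=w cand={0,3} pick 3 [1->3 ok]
  7: obs=z cand={4} pick 4 [3->4 ok]
  8: obs=w cand={0,3} pick 3 [4->3 ok]
  9: obs=x cand={1,5} pick 5 [3->5 ok]
  10: obs=y cand={2} pick 2 [5->2 ok]
  11: obs=x cand={1,5} pick 1 [2->1 ok]
  12: obs=x cand={1,5} pick 1 [1->1 ok]
  13: obs=w cand={0,3} pick 3 [1->3 ok]
  14: obs=x cand={1,5} pick 1 [3->1 ok]
  15: obs=x cand={1,5} pick 1 [1->1 ok]

0,2,3,4,2,1,3,4,3,5,2,1,1,3,1,1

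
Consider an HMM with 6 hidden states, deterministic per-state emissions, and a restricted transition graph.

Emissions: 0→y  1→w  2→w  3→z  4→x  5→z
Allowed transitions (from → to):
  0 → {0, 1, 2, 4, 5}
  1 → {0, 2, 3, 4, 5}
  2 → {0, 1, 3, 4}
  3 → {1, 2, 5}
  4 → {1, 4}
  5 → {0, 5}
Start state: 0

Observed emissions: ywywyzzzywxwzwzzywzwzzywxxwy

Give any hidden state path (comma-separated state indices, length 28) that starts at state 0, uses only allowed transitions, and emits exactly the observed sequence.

0,2,0,2,0,5,5,5,0,1,4,1,3,2,3,5,0,1,3,1,5,5,0,1,4,4,1,0

  [0] y  {0}  => 0  start
  [1] w  {1,2}  => 2  0->2 ok
  [2] y  {0}  => 0  2->0 ok
  [3] w  {1,2}  => 2  0->2 ok
  [4] y  {0}  => 0  2->0 ok
  [5] z  {3,5}  => 5  0->5 ok
  [6] z  {3,5}  => 5  5->5 ok
  [7] z  {3,5}  => 5  5->5 ok
  [8] y  {0}  => 0  5->0 ok
  [9] w  {1,2}  => 1  0->1 ok
  [10] x  {4}  => 4  1->4 ok
  [11] w  {1,2}  => 1  4->1 ok
  [12] z  {3,5}  => 3  1->3 ok
  [13] w  {1,2}  => 2  3->2 ok
  [14] z  {3,5}  => 3  2->3 ok
  [15] z  {3,5}  => 5  3->5 ok
  [16] y  {0}  => 0  5->0 ok
  [17] w  {1,2}  => 1  0->1 ok
  [18] z  {3,5}  => 3  1->3 ok
  [19] w  {1,2}  => 1  3->1 ok
  [20] z  {3,5}  => 5  1->5 ok
  [21] z  {3,5}  => 5  5->5 ok
  [22] y  {0}  => 0  5->0 ok
  [23] w  {1,2}  => 1  0->1 ok
  [24] x  {4}  => 4  1->4 ok
  [25] x  {4}  => 4  4->4 ok
  [26] w  {1,2}  => 1  4->1 ok
  [27] y  {0}  => 0  1->0 ok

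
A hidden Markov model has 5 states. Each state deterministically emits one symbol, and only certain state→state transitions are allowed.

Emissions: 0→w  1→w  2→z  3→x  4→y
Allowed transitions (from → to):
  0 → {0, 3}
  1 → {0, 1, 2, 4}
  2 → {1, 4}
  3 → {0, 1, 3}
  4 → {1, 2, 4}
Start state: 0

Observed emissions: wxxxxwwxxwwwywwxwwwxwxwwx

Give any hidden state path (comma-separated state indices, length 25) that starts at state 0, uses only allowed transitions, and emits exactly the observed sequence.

0,3,3,3,3,0,0,3,3,1,1,1,4,1,0,3,0,0,0,3,0,3,0,0,3

  t0 'w' -> {0,1}, take 0 (start)
  t1 'x' -> {3}, take 3 (0->3 ok)
  t2 'x' -> {3}, take 3 (3->3 ok)
  t3 'x' -> {3}, take 3 (3->3 ok)
  t4 'x' -> {3}, take 3 (3->3 ok)
  t5 'w' -> {0,1}, take 0 (3->0 ok)
  t6 'w' -> {0,1}, take 0 (0->0 ok)
  t7 'x' -> {3}, take 3 (0->3 ok)
  t8 'x' -> {3}, take 3 (3->3 ok)
  t9 'w' -> {0,1}, take 1 (3->1 ok)
  t10 'w' -> {0,1}, take 1 (1->1 ok)
  t11 'w' -> {0,1}, take 1 (1->1 ok)
  t12 'y' -> {4}, take 4 (1->4 ok)
  t13 'w' -> {0,1}, take 1 (4->1 ok)
  t14 'w' -> {0,1}, take 0 (1->0 ok)
  t15 'x' -> {3}, take 3 (0->3 ok)
  t16 'w' -> {0,1}, take 0 (3->0 ok)
  t17 'w' -> {0,1}, take 0 (0->0 ok)
  t18 'w' -> {0,1}, take 0 (0->0 ok)
  t19 'x' -> {3}, take 3 (0->3 ok)
  t20 'w' -> {0,1}, take 0 (3->0 ok)
  t21 'x' -> {3}, take 3 (0->3 ok)
  t22 'w' -> {0,1}, take 0 (3->0 ok)
  t23 'w' -> {0,1}, take 0 (0->0 ok)
  t24 'x' -> {3}, take 3 (0->3 ok)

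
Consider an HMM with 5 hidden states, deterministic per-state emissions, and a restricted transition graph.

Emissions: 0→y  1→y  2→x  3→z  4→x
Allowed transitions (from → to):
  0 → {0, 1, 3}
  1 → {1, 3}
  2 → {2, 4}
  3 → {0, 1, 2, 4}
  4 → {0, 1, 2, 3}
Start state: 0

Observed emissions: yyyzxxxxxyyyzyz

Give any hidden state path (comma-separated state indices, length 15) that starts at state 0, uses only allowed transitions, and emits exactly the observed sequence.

  t0 'y' -> {0,1}, take 0 (start)
  t1 'y' -> {0,1}, take 0 (0->0 ok)
  t2 'y' -> {0,1}, take 1 (0->1 ok)
  t3 'z' -> {3}, take 3 (1->3 ok)
  t4 'x' -> {2,4}, take 2 (3->2 ok)
  t5 'x' -> {2,4}, take 2 (2->2 ok)
  t6 'x' -> {2,4}, take 2 (2->2 ok)
  t7 'x' -> {2,4}, take 2 (2->2 ok)
  t8 'x' -> {2,4}, take 4 (2->4 ok)
  t9 'y' -> {0,1}, take 1 (4->1 ok)
  t10 'y' -> {0,1}, take 1 (1->1 ok)
  t11 'y' -> {0,1}, take 1 (1->1 ok)
  t12 'z' -> {3}, take 3 (1->3 ok)
  t13 'y' -> {0,1}, take 1 (3->1 ok)
  t14 'z' -> {3}, take 3 (1->3 ok)

0,0,1,3,2,2,2,2,4,1,1,1,3,1,3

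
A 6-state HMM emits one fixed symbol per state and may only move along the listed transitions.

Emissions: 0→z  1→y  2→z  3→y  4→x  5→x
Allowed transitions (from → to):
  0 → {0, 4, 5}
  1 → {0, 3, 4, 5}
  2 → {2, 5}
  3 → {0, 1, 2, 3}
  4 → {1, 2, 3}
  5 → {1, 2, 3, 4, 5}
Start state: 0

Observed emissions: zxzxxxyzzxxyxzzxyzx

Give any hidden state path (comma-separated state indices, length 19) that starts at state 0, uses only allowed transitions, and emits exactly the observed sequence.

0,4,2,5,5,5,3,0,0,5,5,1,4,2,2,5,3,2,5

  0: obs=z cand={0,2} pick 0 [start]
  1: obs=x cand={4,5} pick 4 [0->4 ok]
  2: obs=z cand={0,2} pick 2 [4->2 ok]
  3: obs=x cand={4,5} pick 5 [2->5 ok]
  4: obs=x cand={4,5} pick 5 [5->5 ok]
  5: obs=x cand={4,5} pick 5 [5->5 ok]
  6: obs=y cand={1,3} pick 3 [5->3 ok]
  7: obs=z cand={0,2} pick 0 [3->0 ok]
  8: obs=z cand={0,2} pick 0 [0->0 ok]
  9: obs=x cand={4,5} pick 5 [0->5 ok]
  10: obs=x cand={4,5} pick 5 [5->5 ok]
  11: obs=y cand={1,3} pick 1 [5->1 ok]
  12: obs=x cand={4,5} pick 4 [1->4 ok]
  13: obs=z cand={0,2} pick 2 [4->2 ok]
  14: obs=z cand={0,2} pick 2 [2->2 ok]
  15: obs=x cand={4,5} pick 5 [2->5 ok]
  16: obs=y cand={1,3} pick 3 [5->3 ok]
  17: obs=z cand={0,2} pick 2 [3->2 ok]
  18: obs=x cand={4,5} pick 5 [2->5 ok]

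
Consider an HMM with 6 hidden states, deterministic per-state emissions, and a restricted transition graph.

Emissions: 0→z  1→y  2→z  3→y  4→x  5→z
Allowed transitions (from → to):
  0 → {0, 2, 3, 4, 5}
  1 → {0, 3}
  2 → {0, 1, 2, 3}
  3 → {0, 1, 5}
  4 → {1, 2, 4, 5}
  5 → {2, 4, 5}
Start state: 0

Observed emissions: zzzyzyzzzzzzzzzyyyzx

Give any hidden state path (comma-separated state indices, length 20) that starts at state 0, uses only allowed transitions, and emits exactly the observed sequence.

0,2,0,3,0,3,0,0,2,0,5,2,2,0,0,3,1,3,5,4

  0: obs=z cand={0,2,5} pick 0 [start]
  1: obs=z cand={0,2,5} pick 2 [0->2 ok]
  2: obs=z cand={0,2,5} pick 0 [2->0 ok]
  3: obs=y cand={1,3} pick 3 [0->3 ok]
  4: obs=z cand={0,2,5} pick 0 [3->0 ok]
  5: obs=y cand={1,3} pick 3 [0->3 ok]
  6: obs=z cand={0,2,5} pick 0 [3->0 ok]
  7: obs=z cand={0,2,5} pick 0 [0->0 ok]
  8: obs=z cand={0,2,5} pick 2 [0->2 ok]
  9: obs=z cand={0,2,5} pick 0 [2->0 ok]
  10: obs=z cand={0,2,5} pick 5 [0->5 ok]
  11: obs=z cand={0,2,5} pick 2 [5->2 ok]
  12: obs=z cand={0,2,5} pick 2 [2->2 ok]
  13: obs=z cand={0,2,5} pick 0 [2->0 ok]
  14: obs=z cand={0,2,5} pick 0 [0->0 ok]
  15: obs=y cand={1,3} pick 3 [0->3 ok]
  16: obs=y cand={1,3} pick 1 [3->1 ok]
  17: obs=y cand={1,3} pick 3 [1->3 ok]
  18: obs=z cand={0,2,5} pick 5 [3->5 ok]
  19: obs=x cand={4} pick 4 [5->4 ok]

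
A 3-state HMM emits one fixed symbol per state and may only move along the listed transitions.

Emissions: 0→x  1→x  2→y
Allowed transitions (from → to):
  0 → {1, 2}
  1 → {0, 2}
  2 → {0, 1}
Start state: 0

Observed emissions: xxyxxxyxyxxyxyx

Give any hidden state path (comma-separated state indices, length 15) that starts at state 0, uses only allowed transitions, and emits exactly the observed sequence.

  pos 0: x in {0,1}, choose 0; start
  pos 1: x in {0,1}, choose 1; 0->1 ok
  pos 2: y in {2}, choose 2; 1->2 ok
  pos 3: x in {0,1}, choose 0; 2->0 ok
  pos 4: x in {0,1}, choose 1; 0->1 ok
  pos 5: x in {0,1}, choose 0; 1->0 ok
  pos 6: y in {2}, choose 2; 0->2 ok
  pos 7: x in {0,1}, choose 0; 2->0 ok
  pos 8: y in {2}, choose 2; 0->2 ok
  pos 9: x in {0,1}, choose 1; 2->1 ok
  pos 10: x in {0,1}, choose 0; 1->0 ok
  pos 11: y in {2}, choose 2; 0->2 ok
  pos 12: x in {0,1}, choose 0; 2->0 ok
  pos 13: y in {2}, choose 2; 0->2 ok
  pos 14: x in {0,1}, choose 1; 2->1 ok

0,1,2,0,1,0,2,0,2,1,0,2,0,2,1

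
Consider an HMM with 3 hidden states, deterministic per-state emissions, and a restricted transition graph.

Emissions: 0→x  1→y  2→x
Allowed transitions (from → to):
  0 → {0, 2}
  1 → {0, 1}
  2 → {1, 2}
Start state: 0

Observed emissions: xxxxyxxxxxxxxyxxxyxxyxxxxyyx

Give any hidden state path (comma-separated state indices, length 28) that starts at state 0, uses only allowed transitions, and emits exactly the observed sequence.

  t0 'x' -> {0,2}, take 0 (start)
  t1 'x' -> {0,2}, take 0 (0->0 ok)
  t2 'x' -> {0,2}, take 2 (0->2 ok)
  t3 'x' -> {0,2}, take 2 (2->2 ok)
  t4 'y' -> {1}, take 1 (2->1 ok)
  t5 'x' -> {0,2}, take 0 (1->0 ok)
  t6 'x' -> {0,2}, take 0 (0->0 ok)
  t7 'x' -> {0,2}, take 0 (0->0 ok)
  t8 'x' -> {0,2}, take 0 (0->0 ok)
  t9 'x' -> {0,2}, take 0 (0->0 ok)
  t10 'x' -> {0,2}, take 0 (0->0 ok)
  t11 'x' -> {0,2}, take 2 (0->2 ok)
  t12 'x' -> {0,2}, take 2 (2->2 ok)
  t13 'y' -> {1}, take 1 (2->1 ok)
  t14 'x' -> {0,2}, take 0 (1->0 ok)
  t15 'x' -> {0,2}, take 0 (0->0 ok)
  t16 'x' -> {0,2}, take 2 (0->2 ok)
  t17 'y' -> {1}, take 1 (2->1 ok)
  t18 'x' -> {0,2}, take 0 (1->0 ok)
  t19 'x' -> {0,2}, take 2 (0->2 ok)
  t20 'y' -> {1}, take 1 (2->1 ok)
  t21 'x' -> {0,2}, take 0 (1->0 ok)
  t22 'x' -> {0,2}, take 0 (0->0 ok)
  t23 'x' -> {0,2}, take 2 (0->2 ok)
  t24 'x' -> {0,2}, take 2 (2->2 ok)
  t25 'y' -> {1}, take 1 (2->1 ok)
  t26 'y' -> {1}, take 1 (1->1 ok)
  t27 'x' -> {0,2}, take 0 (1->0 ok)

0,0,2,2,1,0,0,0,0,0,0,2,2,1,0,0,2,1,0,2,1,0,0,2,2,1,1,0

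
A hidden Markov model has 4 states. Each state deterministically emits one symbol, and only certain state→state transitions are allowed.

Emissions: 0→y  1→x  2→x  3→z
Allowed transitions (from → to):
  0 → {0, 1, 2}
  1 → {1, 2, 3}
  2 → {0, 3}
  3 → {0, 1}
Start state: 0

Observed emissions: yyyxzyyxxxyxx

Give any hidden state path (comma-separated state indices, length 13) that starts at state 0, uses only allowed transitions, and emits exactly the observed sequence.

  pos 0: y in {0}, choose 0; start
  pos 1: y in {0}, choose 0; 0->0 ok
  pos 2: y in {0}, choose 0; 0->0 ok
  pos 3: x in {1,2}, choose 1; 0->1 ok
  pos 4: z in {3}, choose 3; 1->3 ok
  pos 5: y in {0}, choose 0; 3->0 ok
  pos 6: y in {0}, choose 0; 0->0 ok
  pos 7: x in {1,2}, choose 1; 0->1 ok
  pos 8: x in {1,2}, choose 1; 1->1 ok
  pos 9: x in {1,2}, choose 2; 1->2 ok
  pos 10: y in {0}, choose 0; 2->0 ok
  pos 11: x in {1,2}, choose 1; 0->1 ok
  pos 12: x in {1,2}, choose 2; 1->2 ok

0,0,0,1,3,0,0,1,1,2,0,1,2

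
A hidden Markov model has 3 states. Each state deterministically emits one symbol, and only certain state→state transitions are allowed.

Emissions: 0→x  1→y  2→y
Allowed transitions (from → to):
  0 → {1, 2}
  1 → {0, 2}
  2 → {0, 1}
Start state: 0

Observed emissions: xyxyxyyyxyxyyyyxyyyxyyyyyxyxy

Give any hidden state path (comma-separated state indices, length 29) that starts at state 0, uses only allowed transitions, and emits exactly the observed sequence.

  pos 0: x in {0}, choose 0; start
  pos 1: y in {1,2}, choose 1; 0->1 ok
  pos 2: x in {0}, choose 0; 1->0 ok
  pos 3: y in {1,2}, choose 2; 0->2 ok
  pos 4: x in {0}, choose 0; 2->0 ok
  pos 5: y in {1,2}, choose 1; 0->1 ok
  pos 6: y in {1,2}, choose 2; 1->2 ok
  pos 7: y in {1,2}, choose 1; 2->1 ok
  pos 8: x in {0}, choose 0; 1->0 ok
  pos 9: y in {1,2}, choose 1; 0->1 ok
  pos 10: x in {0}, choose 0; 1->0 ok
  pos 11: y in {1,2}, choose 2; 0->2 ok
  pos 12: y in {1,2}, choose 1; 2->1 ok
  pos 13: y in {1,2}, choose 2; 1->2 ok
  pos 14: y in {1,2}, choose 1; 2->1 ok
  pos 15: x in {0}, choose 0; 1->0 ok
  pos 16: y in {1,2}, choose 1; 0->1 ok
  pos 17: y in {1,2}, choose 2; 1->2 ok
  pos 18: y in {1,2}, choose 1; 2->1 ok
  pos 19: x in {0}, choose 0; 1->0 ok
  pos 20: y in {1,2}, choose 2; 0->2 ok
  pos 21: y in {1,2}, choose 1; 2->1 ok
  pos 22: y in {1,2}, choose 2; 1->2 ok
  pos 23: y in {1,2}, choose 1; 2->1 ok
  pos 24: y in {1,2}, choose 2; 1->2 ok
  pos 25: x in {0}, choose 0; 2->0 ok
  pos 26: y in {1,2}, choose 2; 0->2 ok
  pos 27: x in {0}, choose 0; 2->0 ok
  pos 28: y in {1,2}, choose 2; 0->2 ok

0,1,0,2,0,1,2,1,0,1,0,2,1,2,1,0,1,2,1,0,2,1,2,1,2,0,2,0,2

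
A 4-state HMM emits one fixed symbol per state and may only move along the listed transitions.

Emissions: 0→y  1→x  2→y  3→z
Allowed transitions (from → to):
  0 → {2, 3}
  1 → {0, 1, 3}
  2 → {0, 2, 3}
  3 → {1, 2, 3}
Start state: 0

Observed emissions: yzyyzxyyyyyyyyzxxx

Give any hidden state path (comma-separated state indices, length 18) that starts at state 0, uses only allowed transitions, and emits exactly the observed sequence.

  0: obs=y cand={0,2} pick 0 [start]
  1: obs=z cand={3} pick 3 [0->3 ok]
  2: obs=y cand={0,2} pick 2 [3->2 ok]
  3: obs=y cand={0,2} pick 0 [2->0 ok]
  4: obs=z cand={3} pick 3 [0->3 ok]
  5: obs=x cand={1} pick 1 [3->1 ok]
  6: obs=y cand={0,2} pick 0 [1->0 ok]
  7: obs=y cand={0,2} pick 2 [0->2 ok]
  8: obs=y cand={0,2} pick 2 [2->2 ok]
  9: obs=y cand={0,2} pick 2 [2->2 ok]
  10: obs=y cand={0,2} pick 2 [2->2 ok]
  11: obs=y cand={0,2} pick 2 [2->2 ok]
  12: obs=y cand={0,2} pick 0 [2->0 ok]
  13: obs=y cand={0,2} pick 2 [0->2 ok]
  14: obs=z cand={3} pick 3 [2->3 ok]
  15: obs=x cand={1} pick 1 [3->1 ok]
  16: obs=x cand={1} pick 1 [1->1 ok]
  17: obs=x cand={1} pick 1 [1->1 ok]

0,3,2,0,3,1,0,2,2,2,2,2,0,2,3,1,1,1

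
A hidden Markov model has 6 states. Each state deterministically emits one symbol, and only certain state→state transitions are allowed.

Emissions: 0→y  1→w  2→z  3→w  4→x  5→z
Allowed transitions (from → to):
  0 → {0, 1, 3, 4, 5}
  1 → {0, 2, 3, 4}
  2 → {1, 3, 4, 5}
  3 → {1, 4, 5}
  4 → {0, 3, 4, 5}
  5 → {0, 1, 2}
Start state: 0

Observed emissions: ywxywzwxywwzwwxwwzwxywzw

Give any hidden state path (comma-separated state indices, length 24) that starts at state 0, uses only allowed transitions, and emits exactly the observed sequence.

0,1,4,0,1,2,1,4,0,3,1,2,3,1,4,3,1,2,1,4,0,1,2,3

  pos 0: y in {0}, choose 0; start
  pos 1: w in {1,3}, choose 1; 0->1 ok
  pos 2: x in {4}, choose 4; 1->4 ok
  pos 3: y in {0}, choose 0; 4->0 ok
  pos 4: w in {1,3}, choose 1; 0->1 ok
  pos 5: z in {2,5}, choose 2; 1->2 ok
  pos 6: w in {1,3}, choose 1; 2->1 ok
  pos 7: x in {4}, choose 4; 1->4 ok
  pos 8: y in {0}, choose 0; 4->0 ok
  pos 9: w in {1,3}, choose 3; 0->3 ok
  pos 10: w in {1,3}, choose 1; 3->1 ok
  pos 11: z in {2,5}, choose 2; 1->2 ok
  pos 12: w in {1,3}, choose 3; 2->3 ok
  pos 13: w in {1,3}, choose 1; 3->1 ok
  pos 14: x in {4}, choose 4; 1->4 ok
  pos 15: w in {1,3}, choose 3; 4->3 ok
  pos 16: w in {1,3}, choose 1; 3->1 ok
  pos 17: z in {2,5}, choose 2; 1->2 ok
  pos 18: w in {1,3}, choose 1; 2->1 ok
  pos 19: x in {4}, choose 4; 1->4 ok
  pos 20: y in {0}, choose 0; 4->0 ok
  pos 21: w in {1,3}, choose 1; 0->1 ok
  pos 22: z in {2,5}, choose 2; 1->2 ok
  pos 23: w in {1,3}, choose 3; 2->3 ok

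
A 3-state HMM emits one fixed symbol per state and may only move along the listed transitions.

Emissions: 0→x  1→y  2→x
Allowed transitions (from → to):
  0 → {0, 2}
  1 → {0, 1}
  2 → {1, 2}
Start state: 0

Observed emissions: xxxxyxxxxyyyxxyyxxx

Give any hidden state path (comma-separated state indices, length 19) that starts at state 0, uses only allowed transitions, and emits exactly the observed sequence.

  t0 'x' -> {0,2}, take 0 (start)
  t1 'x' -> {0,2}, take 0 (0->0 ok)
  t2 'x' -> {0,2}, take 2 (0->2 ok)
  t3 'x' -> {0,2}, take 2 (2->2 ok)
  t4 'y' -> {1}, take 1 (2->1 ok)
  t5 'x' -> {0,2}, take 0 (1->0 ok)
  t6 'x' -> {0,2}, take 0 (0->0 ok)
  t7 'x' -> {0,2}, take 2 (0->2 ok)
  t8 'x' -> {0,2}, take 2 (2->2 ok)
  t9 'y' -> {1}, take 1 (2->1 ok)
  t10 'y' -> {1}, take 1 (1->1 ok)
  t11 'y' -> {1}, take 1 (1->1 ok)
  t12 'x' -> {0,2}, take 0 (1->0 ok)
  t13 'x' -> {0,2}, take 2 (0->2 ok)
  t14 'y' -> {1}, take 1 (2->1 ok)
  t15 'y' -> {1}, take 1 (1->1 ok)
  t16 'x' -> {0,2}, take 0 (1->0 ok)
  t17 'x' -> {0,2}, take 0 (0->0 ok)
  t18 'x' -> {0,2}, take 2 (0->2 ok)

0,0,2,2,1,0,0,2,2,1,1,1,0,2,1,1,0,0,2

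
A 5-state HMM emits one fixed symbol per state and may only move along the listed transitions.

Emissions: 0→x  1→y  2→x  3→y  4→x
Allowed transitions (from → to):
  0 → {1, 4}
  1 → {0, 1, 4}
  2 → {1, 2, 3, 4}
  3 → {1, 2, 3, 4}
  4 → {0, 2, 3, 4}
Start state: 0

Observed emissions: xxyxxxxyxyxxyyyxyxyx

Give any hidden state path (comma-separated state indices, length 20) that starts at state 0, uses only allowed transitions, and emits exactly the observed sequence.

  [0] x  {0,2,4}  => 0  start
  [1] x  {0,2,4}  => 4  0->4 ok
  [2] y  {1,3}  => 3  4->3 ok
  [3] x  {0,2,4}  => 2  3->2 ok
  [4] x  {0,2,4}  => 4  2->4 ok
  [5] x  {0,2,4}  => 2  4->2 ok
  [6] x  {0,2,4}  => 2  2->2 ok
  [7] y  {1,3}  => 1  2->1 ok
  [8] x  {0,2,4}  => 0  1->0 ok
  [9] y  {1,3}  => 1  0->1 ok
  [10] x  {0,2,4}  => 4  1->4 ok
  [11] x  {0,2,4}  => 0  4->0 ok
  [12] y  {1,3}  => 1  0->1 ok
  [13] y  {1,3}  => 1  1->1 ok
  [14] y  {1,3}  => 1  1->1 ok
  [15] x  {0,2,4}  => 4  1->4 ok
  [16] y  {1,3}  => 3  4->3 ok
  [17] x  {0,2,4}  => 2  3->2 ok
  [18] y  {1,3}  => 1  2->1 ok
  [19] x  {0,2,4}  => 0  1->0 ok

0,4,3,2,4,2,2,1,0,1,4,0,1,1,1,4,3,2,1,0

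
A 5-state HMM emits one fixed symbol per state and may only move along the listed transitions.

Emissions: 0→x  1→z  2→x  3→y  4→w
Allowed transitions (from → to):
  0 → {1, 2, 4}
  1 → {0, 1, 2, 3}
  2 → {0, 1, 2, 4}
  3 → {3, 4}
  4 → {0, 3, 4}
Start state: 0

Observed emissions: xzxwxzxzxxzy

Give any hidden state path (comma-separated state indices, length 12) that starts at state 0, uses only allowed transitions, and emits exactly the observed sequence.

  [0] x  {0,2}  => 0  start
  [1] z  {1}  => 1  0->1 ok
  [2] x  {0,2}  => 2  1->2 ok
  [3] w  {4}  => 4  2->4 ok
  [4] x  {0,2}  => 0  4->0 ok
  [5] z  {1}  => 1  0->1 ok
  [6] x  {0,2}  => 0  1->0 ok
  [7] z  {1}  => 1  0->1 ok
  [8] x  {0,2}  => 2  1->2 ok
  [9] x  {0,2}  => 0  2->0 ok
  [10] z  {1}  => 1  0->1 ok
  [11] y  {3}  => 3  1->3 ok

0,1,2,4,0,1,0,1,2,0,1,3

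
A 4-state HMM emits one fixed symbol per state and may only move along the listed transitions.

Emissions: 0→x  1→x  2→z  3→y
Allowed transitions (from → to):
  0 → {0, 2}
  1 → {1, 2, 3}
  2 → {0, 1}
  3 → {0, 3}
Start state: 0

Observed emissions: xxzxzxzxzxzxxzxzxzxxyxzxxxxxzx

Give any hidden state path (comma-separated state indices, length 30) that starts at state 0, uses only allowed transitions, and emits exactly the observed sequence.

0,0,2,0,2,0,2,0,2,0,2,0,0,2,1,2,0,2,1,1,3,0,2,1,1,1,1,1,2,1

  t0 'x' -> {0,1}, take 0 (start)
  t1 'x' -> {0,1}, take 0 (0->0 ok)
  t2 'z' -> {2}, take 2 (0->2 ok)
  t3 'x' -> {0,1}, take 0 (2->0 ok)
  t4 'z' -> {2}, take 2 (0->2 ok)
  t5 'x' -> {0,1}, take 0 (2->0 ok)
  t6 'z' -> {2}, take 2 (0->2 ok)
  t7 'x' -> {0,1}, take 0 (2->0 ok)
  t8 'z' -> {2}, take 2 (0->2 ok)
  t9 'x' -> {0,1}, take 0 (2->0 ok)
  t10 'z' -> {2}, take 2 (0->2 ok)
  t11 'x' -> {0,1}, take 0 (2->0 ok)
  t12 'x' -> {0,1}, take 0 (0->0 ok)
  t13 'z' -> {2}, take 2 (0->2 ok)
  t14 'x' -> {0,1}, take 1 (2->1 ok)
  t15 'z' -> {2}, take 2 (1->2 ok)
  t16 'x' -> {0,1}, take 0 (2->0 ok)
  t17 'z' -> {2}, take 2 (0->2 ok)
  t18 'x' -> {0,1}, take 1 (2->1 ok)
  t19 'x' -> {0,1}, take 1 (1->1 ok)
  t20 'y' -> {3}, take 3 (1->3 ok)
  t21 'x' -> {0,1}, take 0 (3->0 ok)
  t22 'z' -> {2}, take 2 (0->2 ok)
  t23 'x' -> {0,1}, take 1 (2->1 ok)
  t24 'x' -> {0,1}, take 1 (1->1 ok)
  t25 'x' -> {0,1}, take 1 (1->1 ok)
  t26 'x' -> {0,1}, take 1 (1->1 ok)
  t27 'x' -> {0,1}, take 1 (1->1 ok)
  t28 'z' -> {2}, take 2 (1->2 ok)
  t29 'x' -> {0,1}, take 1 (2->1 ok)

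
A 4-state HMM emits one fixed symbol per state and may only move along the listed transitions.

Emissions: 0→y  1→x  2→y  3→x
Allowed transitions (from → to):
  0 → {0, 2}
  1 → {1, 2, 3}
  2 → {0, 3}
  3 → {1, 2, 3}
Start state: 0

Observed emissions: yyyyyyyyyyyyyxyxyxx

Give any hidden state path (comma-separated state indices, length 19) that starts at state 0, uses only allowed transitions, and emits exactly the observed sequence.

0,2,0,2,0,0,0,0,0,2,0,0,2,3,2,3,2,3,3

  0: obs=y cand={0,2} pick 0 [start]
  1: obs=y cand={0,2} pick 2 [0->2 ok]
  2: obs=y cand={0,2} pick 0 [2->0 ok]
  3: obs=y cand={0,2} pick 2 [0->2 ok]
  4: obs=y cand={0,2} pick 0 [2->0 ok]
  5: obs=y cand={0,2} pick 0 [0->0 ok]
  6: obs=y cand={0,2} pick 0 [0->0 ok]
  7: obs=y cand={0,2} pick 0 [0->0 ok]
  8: obs=y cand={0,2} pick 0 [0->0 ok]
  9: obs=y cand={0,2} pick 2 [0->2 ok]
  10: obs=y cand={0,2} pick 0 [2->0 ok]
  11: obs=y cand={0,2} pick 0 [0->0 ok]
  12: obs=y cand={0,2} pick 2 [0->2 ok]
  13: obs=x cand={1,3} pick 3 [2->3 ok]
  14: obs=y cand={0,2} pick 2 [3->2 ok]
  15: obs=x cand={1,3} pick 3 [2->3 ok]
  16: obs=y cand={0,2} pick 2 [3->2 ok]
  17: obs=x cand={1,3} pick 3 [2->3 ok]
  18: obs=x cand={1,3} pick 3 [3->3 ok]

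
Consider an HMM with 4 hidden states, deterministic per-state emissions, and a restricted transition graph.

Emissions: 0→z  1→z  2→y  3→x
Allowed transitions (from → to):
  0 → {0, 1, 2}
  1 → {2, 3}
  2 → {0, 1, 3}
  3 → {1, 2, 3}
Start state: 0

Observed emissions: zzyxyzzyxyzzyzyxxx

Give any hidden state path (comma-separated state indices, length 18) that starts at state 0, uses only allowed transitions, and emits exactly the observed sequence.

0,0,2,3,2,0,0,2,3,2,0,0,2,1,2,3,3,3

  t0 'z' -> {0,1}, take 0 (start)
  t1 'z' -> {0,1}, take 0 (0->0 ok)
  t2 'y' -> {2}, take 2 (0->2 ok)
  t3 'x' -> {3}, take 3 (2->3 ok)
  t4 'y' -> {2}, take 2 (3->2 ok)
  t5 'z' -> {0,1}, take 0 (2->0 ok)
  t6 'z' -> {0,1}, take 0 (0->0 ok)
  t7 'y' -> {2}, take 2 (0->2 ok)
  t8 'x' -> {3}, take 3 (2->3 ok)
  t9 'y' -> {2}, take 2 (3->2 ok)
  t10 'z' -> {0,1}, take 0 (2->0 ok)
  t11 'z' -> {0,1}, take 0 (0->0 ok)
  t12 'y' -> {2}, take 2 (0->2 ok)
  t13 'z' -> {0,1}, take 1 (2->1 ok)
  t14 'y' -> {2}, take 2 (1->2 ok)
  t15 'x' -> {3}, take 3 (2->3 ok)
  t16 'x' -> {3}, take 3 (3->3 ok)
  t17 'x' -> {3}, take 3 (3->3 ok)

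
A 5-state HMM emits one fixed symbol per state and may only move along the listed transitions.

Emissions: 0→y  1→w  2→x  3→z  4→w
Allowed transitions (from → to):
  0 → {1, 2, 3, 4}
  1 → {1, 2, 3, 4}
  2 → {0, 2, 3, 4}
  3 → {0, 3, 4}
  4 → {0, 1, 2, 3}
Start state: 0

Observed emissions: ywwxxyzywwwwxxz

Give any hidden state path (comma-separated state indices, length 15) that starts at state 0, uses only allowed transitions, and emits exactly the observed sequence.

  [0] y  {0}  => 0  start
  [1] w  {1,4}  => 1  0->1 ok
  [2] w  {1,4}  => 1  1->1 ok
  [3] x  {2}  => 2  1->2 ok
  [4] x  {2}  => 2  2->2 ok
  [5] y  {0}  => 0  2->0 ok
  [6] z  {3}  => 3  0->3 ok
  [7] y  {0}  => 0  3->0 ok
  [8] w  {1,4}  => 1  0->1 ok
  [9] w  {1,4}  => 4  1->4 ok
  [10] w  {1,4}  => 1  4->1 ok
  [11] w  {1,4}  => 4  1->4 ok
  [12] x  {2}  => 2  4->2 ok
  [13] x  {2}  => 2  2->2 ok
  [14] z  {3}  => 3  2->3 ok

0,1,1,2,2,0,3,0,1,4,1,4,2,2,3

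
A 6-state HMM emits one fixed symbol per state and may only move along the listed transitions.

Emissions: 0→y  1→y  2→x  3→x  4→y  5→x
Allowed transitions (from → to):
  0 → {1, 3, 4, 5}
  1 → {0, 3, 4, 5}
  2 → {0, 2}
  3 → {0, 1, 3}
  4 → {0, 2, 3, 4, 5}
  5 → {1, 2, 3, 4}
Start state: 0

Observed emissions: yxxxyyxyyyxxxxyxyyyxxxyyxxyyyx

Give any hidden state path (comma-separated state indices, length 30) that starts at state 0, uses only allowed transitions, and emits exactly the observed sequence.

  pos 0: y in {0,1,4}, choose 0; start
  pos 1: x in {2,3,5}, choose 3; 0->3 ok
  pos 2: x in {2,3,5}, choose 3; 3->3 ok
  pos 3: x in {2,3,5}, choose 3; 3->3 ok
  pos 4: y in {0,1,4}, choose 0; 3->0 ok
  pos 5: y in {0,1,4}, choose 4; 0->4 ok
  pos 6: x in {2,3,5}, choose 3; 4->3 ok
  pos 7: y in {0,1,4}, choose 1; 3->1 ok
  pos 8: y in {0,1,4}, choose 0; 1->0 ok
  pos 9: y in {0,1,4}, choose 1; 0->1 ok
  pos 10: x in {2,3,5}, choose 5; 1->5 ok
  pos 11: x in {2,3,5}, choose 2; 5->2 ok
  pos 12: x in {2,3,5}, choose 2; 2->2 ok
  pos 13: x in {2,3,5}, choose 2; 2->2 ok
  pos 14: y in {0,1,4}, choose 0; 2->0 ok
  pos 15: x in {2,3,5}, choose 5; 0->5 ok
  pos 16: y in {0,1,4}, choose 1; 5->1 ok
  pos 17: y in {0,1,4}, choose 0; 1->0 ok
  pos 18: y in {0,1,4}, choose 4; 0->4 ok
  pos 19: x in {2,3,5}, choose 5; 4->5 ok
  pos 20: x in {2,3,5}, choose 2; 5->2 ok
  pos 21: x in {2,3,5}, choose 2; 2->2 ok
  pos 22: y in {0,1,4}, choose 0; 2->0 ok
  pos 23: y in {0,1,4}, choose 4; 0->4 ok
  pos 24: x in {2,3,5}, choose 3; 4->3 ok
  pos 25: x in {2,3,5}, choose 3; 3->3 ok
  pos 26: y in {0,1,4}, choose 1; 3->1 ok
  pos 27: y in {0,1,4}, choose 0; 1->0 ok
  pos 28: y in {0,1,4}, choose 4; 0->4 ok
  pos 29: x in {2,3,5}, choose 3; 4->3 ok

0,3,3,3,0,4,3,1,0,1,5,2,2,2,0,5,1,0,4,5,2,2,0,4,3,3,1,0,4,3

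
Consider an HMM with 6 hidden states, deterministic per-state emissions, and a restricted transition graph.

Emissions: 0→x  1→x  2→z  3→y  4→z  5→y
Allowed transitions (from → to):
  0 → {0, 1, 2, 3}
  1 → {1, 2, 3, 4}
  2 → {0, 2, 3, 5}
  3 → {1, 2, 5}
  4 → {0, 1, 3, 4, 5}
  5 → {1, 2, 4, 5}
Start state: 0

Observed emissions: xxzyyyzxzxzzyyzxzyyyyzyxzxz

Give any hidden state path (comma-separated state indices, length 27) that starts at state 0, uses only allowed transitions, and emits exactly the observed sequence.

  t0 'x' -> {0,1}, take 0 (start)
  t1 'x' -> {0,1}, take 0 (0->0 ok)
  t2 'z' -> {2,4}, take 2 (0->2 ok)
  t3 'y' -> {3,5}, take 3 (2->3 ok)
  t4 'y' -> {3,5}, take 5 (3->5 ok)
  t5 'y' -> {3,5}, take 5 (5->5 ok)
  t6 'z' -> {2,4}, take 2 (5->2 ok)
  t7 'x' -> {0,1}, take 0 (2->0 ok)
  t8 'z' -> {2,4}, take 2 (0->2 ok)
  t9 'x' -> {0,1}, take 0 (2->0 ok)
  t10 'z' -> {2,4}, take 2 (0->2 ok)
  t11 'z' -> {2,4}, take 2 (2->2 ok)
  t12 'y' -> {3,5}, take 3 (2->3 ok)
  t13 'y' -> {3,5}, take 5 (3->5 ok)
  t14 'z' -> {2,4}, take 4 (5->4 ok)
  t15 'x' -> {0,1}, take 1 (4->1 ok)
  t16 'z' -> {2,4}, take 2 (1->2 ok)
  t17 'y' -> {3,5}, take 5 (2->5 ok)
  t18 'y' -> {3,5}, take 5 (5->5 ok)
  t19 'y' -> {3,5}, take 5 (5->5 ok)
  t20 'y' -> {3,5}, take 5 (5->5 ok)
  t21 'z' -> {2,4}, take 4 (5->4 ok)
  t22 'y' -> {3,5}, take 3 (4->3 ok)
  t23 'x' -> {0,1}, take 1 (3->1 ok)
  t24 'z' -> {2,4}, take 4 (1->4 ok)
  t25 'x' -> {0,1}, take 1 (4->1 ok)
  t26 'z' -> {2,4}, take 4 (1->4 ok)

0,0,2,3,5,5,2,0,2,0,2,2,3,5,4,1,2,5,5,5,5,4,3,1,4,1,4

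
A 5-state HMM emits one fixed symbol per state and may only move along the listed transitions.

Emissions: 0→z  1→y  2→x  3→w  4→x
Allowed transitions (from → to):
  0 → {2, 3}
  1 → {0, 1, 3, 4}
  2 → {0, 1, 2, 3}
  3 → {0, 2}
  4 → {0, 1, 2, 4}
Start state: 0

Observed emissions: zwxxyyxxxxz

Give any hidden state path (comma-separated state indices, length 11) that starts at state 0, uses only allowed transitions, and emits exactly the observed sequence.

0,3,2,2,1,1,4,4,4,4,0

  t0 'z' -> {0}, take 0 (start)
  t1 'w' -> {3}, take 3 (0->3 ok)
  t2 'x' -> {2,4}, take 2 (3->2 ok)
  t3 'x' -> {2,4}, take 2 (2->2 ok)
  t4 'y' -> {1}, take 1 (2->1 ok)
  t5 'y' -> {1}, take 1 (1->1 ok)
  t6 'x' -> {2,4}, take 4 (1->4 ok)
  t7 'x' -> {2,4}, take 4 (4->4 ok)
  t8 'x' -> {2,4}, take 4 (4->4 ok)
  t9 'x' -> {2,4}, take 4 (4->4 ok)
  t10 'z' -> {0}, take 0 (4->0 ok)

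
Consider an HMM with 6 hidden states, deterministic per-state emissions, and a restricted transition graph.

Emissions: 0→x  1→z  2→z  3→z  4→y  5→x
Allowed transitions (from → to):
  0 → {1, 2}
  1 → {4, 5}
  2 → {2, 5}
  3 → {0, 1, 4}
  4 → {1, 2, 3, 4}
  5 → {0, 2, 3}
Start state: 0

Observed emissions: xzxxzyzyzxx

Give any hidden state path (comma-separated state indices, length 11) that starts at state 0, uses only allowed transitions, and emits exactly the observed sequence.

0,1,5,0,1,4,1,4,2,5,0

  [0] x  {0,5}  => 0  start
  [1] z  {1,2,3}  => 1  0->1 ok
  [2] x  {0,5}  => 5  1->5 ok
  [3] x  {0,5}  => 0  5->0 ok
  [4] z  {1,2,3}  => 1  0->1 ok
  [5] y  {4}  => 4  1->4 ok
  [6] z  {1,2,3}  => 1  4->1 ok
  [7] y  {4}  => 4  1->4 ok
  [8] z  {1,2,3}  => 2  4->2 ok
  [9] x  {0,5}  => 5  2->5 ok
  [10] x  {0,5}  => 0  5->0 ok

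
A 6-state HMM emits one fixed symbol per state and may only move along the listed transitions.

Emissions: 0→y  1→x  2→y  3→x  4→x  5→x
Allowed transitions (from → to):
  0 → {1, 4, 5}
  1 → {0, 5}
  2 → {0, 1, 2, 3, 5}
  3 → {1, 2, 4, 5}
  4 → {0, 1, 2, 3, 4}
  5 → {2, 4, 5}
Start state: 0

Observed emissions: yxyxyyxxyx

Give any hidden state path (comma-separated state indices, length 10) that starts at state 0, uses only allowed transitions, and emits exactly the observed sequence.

0,5,2,3,2,0,4,1,0,1

  pos 0: y in {0,2}, choose 0; start
  pos 1: x in {1,3,4,5}, choose 5; 0->5 ok
  pos 2: y in {0,2}, choose 2; 5->2 ok
  pos 3: x in {1,3,4,5}, choose 3; 2->3 ok
  pos 4: y in {0,2}, choose 2; 3->2 ok
  pos 5: y in {0,2}, choose 0; 2->0 ok
  pos 6: x in {1,3,4,5}, choose 4; 0->4 ok
  pos 7: x in {1,3,4,5}, choose 1; 4->1 ok
  pos 8: y in {0,2}, choose 0; 1->0 ok
  pos 9: x in {1,3,4,5}, choose 1; 0->1 ok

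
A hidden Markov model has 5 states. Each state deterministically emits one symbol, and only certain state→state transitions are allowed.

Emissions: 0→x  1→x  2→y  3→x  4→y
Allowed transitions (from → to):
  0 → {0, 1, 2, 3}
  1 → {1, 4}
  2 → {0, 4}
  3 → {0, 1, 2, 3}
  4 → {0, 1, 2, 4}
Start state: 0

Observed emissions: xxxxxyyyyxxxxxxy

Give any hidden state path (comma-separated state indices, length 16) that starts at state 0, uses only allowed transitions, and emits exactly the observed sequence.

0,3,3,0,3,2,4,4,2,0,0,1,1,1,1,4

  [0] x  {0,1,3}  => 0  start
  [1] x  {0,1,3}  => 3  0->3 ok
  [2] x  {0,1,3}  => 3  3->3 ok
  [3] x  {0,1,3}  => 0  3->0 ok
  [4] x  {0,1,3}  => 3  0->3 ok
  [5] y  {2,4}  => 2  3->2 ok
  [6] y  {2,4}  => 4  2->4 ok
  [7] y  {2,4}  => 4  4->4 ok
  [8] y  {2,4}  => 2  4->2 ok
  [9] x  {0,1,3}  => 0  2->0 ok
  [10] x  {0,1,3}  => 0  0->0 ok
  [11] x  {0,1,3}  => 1  0->1 ok
  [12] x  {0,1,3}  => 1  1->1 ok
  [13] x  {0,1,3}  => 1  1->1 ok
  [14] x  {0,1,3}  => 1  1->1 ok
  [15] y  {2,4}  => 4  1->4 ok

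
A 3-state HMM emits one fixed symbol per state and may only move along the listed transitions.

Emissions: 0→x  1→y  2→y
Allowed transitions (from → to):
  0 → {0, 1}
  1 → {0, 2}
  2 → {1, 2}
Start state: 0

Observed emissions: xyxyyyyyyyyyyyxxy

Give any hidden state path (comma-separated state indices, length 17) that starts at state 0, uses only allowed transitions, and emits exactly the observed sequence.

  t0 'x' -> {0}, take 0 (start)
  t1 'y' -> {1,2}, take 1 (0->1 ok)
  t2 'x' -> {0}, take 0 (1->0 ok)
  t3 'y' -> {1,2}, take 1 (0->1 ok)
  t4 'y' -> {1,2}, take 2 (1->2 ok)
  t5 'y' -> {1,2}, take 2 (2->2 ok)
  t6 'y' -> {1,2}, take 2 (2->2 ok)
  t7 'y' -> {1,2}, take 1 (2->1 ok)
  t8 'y' -> {1,2}, take 2 (1->2 ok)
  t9 'y' -> {1,2}, take 2 (2->2 ok)
  t10 'y' -> {1,2}, take 2 (2->2 ok)
  t11 'y' -> {1,2}, take 1 (2->1 ok)
  t12 'y' -> {1,2}, take 2 (1->2 ok)
  t13 'y' -> {1,2}, take 1 (2->1 ok)
  t14 'x' -> {0}, take 0 (1->0 ok)
  t15 'x' -> {0}, take 0 (0->0 ok)
  t16 'y' -> {1,2}, take 1 (0->1 ok)

0,1,0,1,2,2,2,1,2,2,2,1,2,1,0,0,1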